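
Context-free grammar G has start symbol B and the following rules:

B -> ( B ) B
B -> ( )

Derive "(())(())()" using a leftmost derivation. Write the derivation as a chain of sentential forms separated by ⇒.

B ⇒ (B)B   [B -> ( B ) B]
(B)B ⇒ (())B   [B -> ( )]
(())B ⇒ (())(B)B   [B -> ( B ) B]
(())(B)B ⇒ (())(())B   [B -> ( )]
(())(())B ⇒ (())(())()   [B -> ( )]

B ⇒ (B)B ⇒ (())B ⇒ (())(B)B ⇒ (())(())B ⇒ (())(())()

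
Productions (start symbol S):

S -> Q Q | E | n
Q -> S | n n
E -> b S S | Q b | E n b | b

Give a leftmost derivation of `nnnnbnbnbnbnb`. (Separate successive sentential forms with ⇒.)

S ⇒ QQ ⇒ nnQ ⇒ nnS ⇒ nnE ⇒ nnEnb ⇒ nnEnbnb ⇒ nnEnbnbnb ⇒ nnEnbnbnbnb ⇒ nnQbnbnbnbnb ⇒ nnnnbnbnbnbnb

S ⇒ QQ   [S -> Q Q]
QQ ⇒ nnQ   [Q -> n n]
nnQ ⇒ nnS   [Q -> S]
nnS ⇒ nnE   [S -> E]
nnE ⇒ nnEnb   [E -> E n b]
nnEnb ⇒ nnEnbnb   [E -> E n b]
nnEnbnb ⇒ nnEnbnbnb   [E -> E n b]
nnEnbnbnb ⇒ nnEnbnbnbnb   [E -> E n b]
nnEnbnbnbnb ⇒ nnQbnbnbnbnb   [E -> Q b]
nnQbnbnbnbnb ⇒ nnnnbnbnbnbnb   [Q -> n n]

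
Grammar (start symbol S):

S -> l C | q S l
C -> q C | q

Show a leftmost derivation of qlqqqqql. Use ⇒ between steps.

S ⇒ qSl ⇒ qlCl ⇒ qlqCl ⇒ qlqqCl ⇒ qlqqqCl ⇒ qlqqqqCl ⇒ qlqqqqql

S ⇒ qSl   [S -> q S l]
qSl ⇒ qlCl   [S -> l C]
qlCl ⇒ qlqCl   [C -> q C]
qlqCl ⇒ qlqqCl   [C -> q C]
qlqqCl ⇒ qlqqqCl   [C -> q C]
qlqqqCl ⇒ qlqqqqCl   [C -> q C]
qlqqqqCl ⇒ qlqqqqql   [C -> q]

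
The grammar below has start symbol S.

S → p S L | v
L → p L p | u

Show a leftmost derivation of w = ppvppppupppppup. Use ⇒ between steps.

S ⇒ pSL   [S → p S L]
pSL ⇒ ppSLL   [S → p S L]
ppSLL ⇒ ppvLL   [S → v]
ppvLL ⇒ ppvpLpL   [L → p L p]
ppvpLpL ⇒ ppvppLppL   [L → p L p]
ppvppLppL ⇒ ppvpppLpppL   [L → p L p]
ppvpppLpppL ⇒ ppvppppLppppL   [L → p L p]
ppvppppLppppL ⇒ ppvppppuppppL   [L → u]
ppvppppuppppL ⇒ ppvppppupppppLp   [L → p L p]
ppvppppupppppLp ⇒ ppvppppupppppup   [L → u]

S⇒pSL⇒ppSLL⇒ppvLL⇒ppvpLpL⇒ppvppLppL⇒ppvpppLpppL⇒ppvppppLppppL⇒ppvppppuppppL⇒ppvppppupppppLp⇒ppvppppupppppup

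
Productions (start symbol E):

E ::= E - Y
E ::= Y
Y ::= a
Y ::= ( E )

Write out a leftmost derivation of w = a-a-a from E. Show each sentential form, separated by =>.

E => E-Y => E-Y-Y => Y-Y-Y => a-Y-Y => a-a-Y => a-a-a

E => E-Y   [E ::= E - Y]
E-Y => E-Y-Y   [E ::= E - Y]
E-Y-Y => Y-Y-Y   [E ::= Y]
Y-Y-Y => a-Y-Y   [Y ::= a]
a-Y-Y => a-a-Y   [Y ::= a]
a-a-Y => a-a-a   [Y ::= a]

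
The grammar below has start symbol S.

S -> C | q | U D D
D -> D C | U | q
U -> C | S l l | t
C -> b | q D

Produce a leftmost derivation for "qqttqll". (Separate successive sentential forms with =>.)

S => C   [S -> C]
C => qD   [C -> q D]
qD => qU   [D -> U]
qU => qC   [U -> C]
qC => qqD   [C -> q D]
qqD => qqU   [D -> U]
qqU => qqSll   [U -> S l l]
qqSll => qqUDDll   [S -> U D D]
qqUDDll => qqtDDll   [U -> t]
qqtDDll => qqtUDll   [D -> U]
qqtUDll => qqttDll   [U -> t]
qqttDll => qqttqll   [D -> q]

S=>C=>qD=>qU=>qC=>qqD=>qqU=>qqSll=>qqUDDll=>qqtDDll=>qqtUDll=>qqttDll=>qqttqll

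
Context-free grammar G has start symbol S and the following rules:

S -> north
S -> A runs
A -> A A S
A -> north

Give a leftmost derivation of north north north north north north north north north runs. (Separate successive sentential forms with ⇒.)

S ⇒ A runs ⇒ A A S runs ⇒ north A S runs ⇒ north A A S S runs ⇒ north north A S S runs ⇒ north north A A S S S runs ⇒ north north north A S S S runs ⇒ north north north A A S S S S runs ⇒ north north north north A S S S S runs ⇒ north north north north north S S S S runs ⇒ north north north north north north S S S runs ⇒ north north north north north north north S S runs ⇒ north north north north north north north north S runs ⇒ north north north north north north north north north runs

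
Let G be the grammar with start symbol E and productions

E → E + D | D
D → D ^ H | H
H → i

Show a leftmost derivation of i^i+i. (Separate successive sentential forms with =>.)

E => E+D   [E → E + D]
E+D => D+D   [E → D]
D+D => D^H+D   [D → D ^ H]
D^H+D => H^H+D   [D → H]
H^H+D => i^H+D   [H → i]
i^H+D => i^i+D   [H → i]
i^i+D => i^i+H   [D → H]
i^i+H => i^i+i   [H → i]

E => E+D => D+D => D^H+D => H^H+D => i^H+D => i^i+D => i^i+H => i^i+i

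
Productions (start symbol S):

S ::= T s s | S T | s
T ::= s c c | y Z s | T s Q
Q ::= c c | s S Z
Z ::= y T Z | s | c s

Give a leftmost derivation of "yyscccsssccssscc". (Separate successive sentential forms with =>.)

S=>ST=>TssT=>TsQssT=>yZssQssT=>yyTZssQssT=>yysccZssQssT=>yyscccsssQssT=>yyscccsssccssT=>yyscccsssccssscc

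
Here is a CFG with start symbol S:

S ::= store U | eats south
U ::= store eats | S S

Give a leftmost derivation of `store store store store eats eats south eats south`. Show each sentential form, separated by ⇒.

S ⇒ store U   [S ::= store U]
store U ⇒ store S S   [U ::= S S]
store S S ⇒ store store U S   [S ::= store U]
store store U S ⇒ store store S S S   [U ::= S S]
store store S S S ⇒ store store store U S S   [S ::= store U]
store store store U S S ⇒ store store store store eats S S   [U ::= store eats]
store store store store eats S S ⇒ store store store store eats eats south S   [S ::= eats south]
store store store store eats eats south S ⇒ store store store store eats eats south eats south   [S ::= eats south]

S ⇒ store U ⇒ store S S ⇒ store store U S ⇒ store store S S S ⇒ store store store U S S ⇒ store store store store eats S S ⇒ store store store store eats eats south S ⇒ store store store store eats eats south eats south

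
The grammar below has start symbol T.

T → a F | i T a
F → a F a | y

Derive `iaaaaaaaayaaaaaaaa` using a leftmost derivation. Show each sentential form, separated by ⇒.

T ⇒ iTa   [T → i T a]
iTa ⇒ iaFa   [T → a F]
iaFa ⇒ iaaFaa   [F → a F a]
iaaFaa ⇒ iaaaFaaa   [F → a F a]
iaaaFaaa ⇒ iaaaaFaaaa   [F → a F a]
iaaaaFaaaa ⇒ iaaaaaFaaaaa   [F → a F a]
iaaaaaFaaaaa ⇒ iaaaaaaFaaaaaa   [F → a F a]
iaaaaaaFaaaaaa ⇒ iaaaaaaaFaaaaaaa   [F → a F a]
iaaaaaaaFaaaaaaa ⇒ iaaaaaaaaFaaaaaaaa   [F → a F a]
iaaaaaaaaFaaaaaaaa ⇒ iaaaaaaaayaaaaaaaa   [F → y]

T ⇒ iTa ⇒ iaFa ⇒ iaaFaa ⇒ iaaaFaaa ⇒ iaaaaFaaaa ⇒ iaaaaaFaaaaa ⇒ iaaaaaaFaaaaaa ⇒ iaaaaaaaFaaaaaaa ⇒ iaaaaaaaaFaaaaaaaa ⇒ iaaaaaaaayaaaaaaaa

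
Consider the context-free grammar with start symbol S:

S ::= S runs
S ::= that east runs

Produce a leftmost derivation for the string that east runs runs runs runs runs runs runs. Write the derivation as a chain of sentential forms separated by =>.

S => S runs   [S ::= S runs]
S runs => S runs runs   [S ::= S runs]
S runs runs => S runs runs runs   [S ::= S runs]
S runs runs runs => S runs runs runs runs   [S ::= S runs]
S runs runs runs runs => S runs runs runs runs runs   [S ::= S runs]
S runs runs runs runs runs => S runs runs runs runs runs runs   [S ::= S runs]
S runs runs runs runs runs runs => that east runs runs runs runs runs runs runs   [S ::= that east runs]

S => S runs => S runs runs => S runs runs runs => S runs runs runs runs => S runs runs runs runs runs => S runs runs runs runs runs runs => that east runs runs runs runs runs runs runs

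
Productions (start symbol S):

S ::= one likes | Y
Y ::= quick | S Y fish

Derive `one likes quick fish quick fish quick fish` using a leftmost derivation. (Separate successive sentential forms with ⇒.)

S ⇒ Y ⇒ S Y fish ⇒ Y Y fish ⇒ S Y fish Y fish ⇒ Y Y fish Y fish ⇒ S Y fish Y fish Y fish ⇒ one likes Y fish Y fish Y fish ⇒ one likes quick fish Y fish Y fish ⇒ one likes quick fish quick fish Y fish ⇒ one likes quick fish quick fish quick fish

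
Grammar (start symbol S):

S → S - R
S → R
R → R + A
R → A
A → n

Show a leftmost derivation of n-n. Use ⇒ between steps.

S⇒S-R⇒R-R⇒A-R⇒n-R⇒n-A⇒n-n

S ⇒ S-R   [S → S - R]
S-R ⇒ R-R   [S → R]
R-R ⇒ A-R   [R → A]
A-R ⇒ n-R   [A → n]
n-R ⇒ n-A   [R → A]
n-A ⇒ n-n   [A → n]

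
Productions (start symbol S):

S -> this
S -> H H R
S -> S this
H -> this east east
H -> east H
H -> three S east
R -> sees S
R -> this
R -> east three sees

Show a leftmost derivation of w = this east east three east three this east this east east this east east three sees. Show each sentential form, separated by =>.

S => H H R => this east east H R => this east east three S east R => this east east three H H R east R => this east east three east H H R east R => this east east three east three S east H R east R => this east east three east three this east H R east R => this east east three east three this east this east east R east R => this east east three east three this east this east east this east R => this east east three east three this east this east east this east east three sees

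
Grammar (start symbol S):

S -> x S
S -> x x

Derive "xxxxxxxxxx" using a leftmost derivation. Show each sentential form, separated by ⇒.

S⇒xS⇒xxS⇒xxxS⇒xxxxS⇒xxxxxS⇒xxxxxxS⇒xxxxxxxS⇒xxxxxxxxS⇒xxxxxxxxxx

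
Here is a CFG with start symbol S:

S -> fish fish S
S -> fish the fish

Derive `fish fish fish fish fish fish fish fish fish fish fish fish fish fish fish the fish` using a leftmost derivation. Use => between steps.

S => fish fish S => fish fish fish fish S => fish fish fish fish fish fish S => fish fish fish fish fish fish fish fish S => fish fish fish fish fish fish fish fish fish fish S => fish fish fish fish fish fish fish fish fish fish fish fish S => fish fish fish fish fish fish fish fish fish fish fish fish fish fish S => fish fish fish fish fish fish fish fish fish fish fish fish fish fish fish the fish

S => fish fish S   [S -> fish fish S]
fish fish S => fish fish fish fish S   [S -> fish fish S]
fish fish fish fish S => fish fish fish fish fish fish S   [S -> fish fish S]
fish fish fish fish fish fish S => fish fish fish fish fish fish fish fish S   [S -> fish fish S]
fish fish fish fish fish fish fish fish S => fish fish fish fish fish fish fish fish fish fish S   [S -> fish fish S]
fish fish fish fish fish fish fish fish fish fish S => fish fish fish fish fish fish fish fish fish fish fish fish S   [S -> fish fish S]
fish fish fish fish fish fish fish fish fish fish fish fish S => fish fish fish fish fish fish fish fish fish fish fish fish fish fish S   [S -> fish fish S]
fish fish fish fish fish fish fish fish fish fish fish fish fish fish S => fish fish fish fish fish fish fish fish fish fish fish fish fish fish fish the fish   [S -> fish the fish]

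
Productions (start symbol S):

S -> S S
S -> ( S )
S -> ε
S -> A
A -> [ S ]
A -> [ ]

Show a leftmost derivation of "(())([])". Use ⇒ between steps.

S⇒SS⇒SSS⇒(S)SS⇒((S))SS⇒(())SS⇒(())(S)S⇒(())(A)S⇒(())([])S⇒(())([])

S ⇒ SS   [S -> S S]
SS ⇒ SSS   [S -> S S]
SSS ⇒ (S)SS   [S -> ( S )]
(S)SS ⇒ ((S))SS   [S -> ( S )]
((S))SS ⇒ (())SS   [S -> ε]
(())SS ⇒ (())(S)S   [S -> ( S )]
(())(S)S ⇒ (())(A)S   [S -> A]
(())(A)S ⇒ (())([])S   [A -> [ ]]
(())([])S ⇒ (())([])   [S -> ε]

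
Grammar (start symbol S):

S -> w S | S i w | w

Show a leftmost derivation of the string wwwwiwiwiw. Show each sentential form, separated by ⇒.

S ⇒ wS   [S -> w S]
wS ⇒ wwS   [S -> w S]
wwS ⇒ wwSiw   [S -> S i w]
wwSiw ⇒ wwwSiw   [S -> w S]
wwwSiw ⇒ wwwSiwiw   [S -> S i w]
wwwSiwiw ⇒ wwwSiwiwiw   [S -> S i w]
wwwSiwiwiw ⇒ wwwwiwiwiw   [S -> w]

S ⇒ wS ⇒ wwS ⇒ wwSiw ⇒ wwwSiw ⇒ wwwSiwiw ⇒ wwwSiwiwiw ⇒ wwwwiwiwiw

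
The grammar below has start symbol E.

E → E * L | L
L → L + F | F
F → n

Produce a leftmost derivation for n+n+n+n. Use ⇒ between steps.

E ⇒ L   [E → L]
L ⇒ L+F   [L → L + F]
L+F ⇒ L+F+F   [L → L + F]
L+F+F ⇒ L+F+F+F   [L → L + F]
L+F+F+F ⇒ F+F+F+F   [L → F]
F+F+F+F ⇒ n+F+F+F   [F → n]
n+F+F+F ⇒ n+n+F+F   [F → n]
n+n+F+F ⇒ n+n+n+F   [F → n]
n+n+n+F ⇒ n+n+n+n   [F → n]

E⇒L⇒L+F⇒L+F+F⇒L+F+F+F⇒F+F+F+F⇒n+F+F+F⇒n+n+F+F⇒n+n+n+F⇒n+n+n+n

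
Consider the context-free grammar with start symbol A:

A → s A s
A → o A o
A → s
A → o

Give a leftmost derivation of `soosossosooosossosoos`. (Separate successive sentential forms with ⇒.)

A ⇒ sAs ⇒ soAos ⇒ sooAoos ⇒ soosAsoos ⇒ soosoAosoos ⇒ soososAsosoos ⇒ soosossAssosoos ⇒ soosossoAossosoos ⇒ soosossosAsossosoos ⇒ soosossosoAosossosoos ⇒ soosossosooosossosoos

A ⇒ sAs   [A → s A s]
sAs ⇒ soAos   [A → o A o]
soAos ⇒ sooAoos   [A → o A o]
sooAoos ⇒ soosAsoos   [A → s A s]
soosAsoos ⇒ soosoAosoos   [A → o A o]
soosoAosoos ⇒ soososAsosoos   [A → s A s]
soososAsosoos ⇒ soosossAssosoos   [A → s A s]
soosossAssosoos ⇒ soosossoAossosoos   [A → o A o]
soosossoAossosoos ⇒ soosossosAsossosoos   [A → s A s]
soosossosAsossosoos ⇒ soosossosoAosossosoos   [A → o A o]
soosossosoAosossosoos ⇒ soosossosooosossosoos   [A → o]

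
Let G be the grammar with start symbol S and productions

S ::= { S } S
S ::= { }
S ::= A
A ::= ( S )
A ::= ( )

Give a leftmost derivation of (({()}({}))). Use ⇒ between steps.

S⇒A⇒(S)⇒(A)⇒((S))⇒(({S}S))⇒(({A}S))⇒(({()}S))⇒(({()}A))⇒(({()}(S)))⇒(({()}({})))

S ⇒ A   [S ::= A]
A ⇒ (S)   [A ::= ( S )]
(S) ⇒ (A)   [S ::= A]
(A) ⇒ ((S))   [A ::= ( S )]
((S)) ⇒ (({S}S))   [S ::= { S } S]
(({S}S)) ⇒ (({A}S))   [S ::= A]
(({A}S)) ⇒ (({()}S))   [A ::= ( )]
(({()}S)) ⇒ (({()}A))   [S ::= A]
(({()}A)) ⇒ (({()}(S)))   [A ::= ( S )]
(({()}(S))) ⇒ (({()}({})))   [S ::= { }]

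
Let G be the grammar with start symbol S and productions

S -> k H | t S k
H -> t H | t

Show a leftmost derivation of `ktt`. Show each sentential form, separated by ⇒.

S ⇒ kH ⇒ ktH ⇒ ktt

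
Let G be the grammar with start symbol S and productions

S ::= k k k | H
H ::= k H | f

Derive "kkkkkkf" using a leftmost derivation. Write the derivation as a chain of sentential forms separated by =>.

S => H   [S ::= H]
H => kH   [H ::= k H]
kH => kkH   [H ::= k H]
kkH => kkkH   [H ::= k H]
kkkH => kkkkH   [H ::= k H]
kkkkH => kkkkkH   [H ::= k H]
kkkkkH => kkkkkkH   [H ::= k H]
kkkkkkH => kkkkkkf   [H ::= f]

S=>H=>kH=>kkH=>kkkH=>kkkkH=>kkkkkH=>kkkkkkH=>kkkkkkf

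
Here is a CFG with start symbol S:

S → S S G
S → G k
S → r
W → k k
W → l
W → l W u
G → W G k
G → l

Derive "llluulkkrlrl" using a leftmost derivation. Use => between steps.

S => SSG   [S → S S G]
SSG => SSGSG   [S → S S G]
SSGSG => GkSGSG   [S → G k]
GkSGSG => WGkkSGSG   [G → W G k]
WGkkSGSG => lWuGkkSGSG   [W → l W u]
lWuGkkSGSG => llWuuGkkSGSG   [W → l W u]
llWuuGkkSGSG => llluuGkkSGSG   [W → l]
llluuGkkSGSG => llluulkkSGSG   [G → l]
llluulkkSGSG => llluulkkrGSG   [S → r]
llluulkkrGSG => llluulkkrlSG   [G → l]
llluulkkrlSG => llluulkkrlrG   [S → r]
llluulkkrlrG => llluulkkrlrl   [G → l]

S=>SSG=>SSGSG=>GkSGSG=>WGkkSGSG=>lWuGkkSGSG=>llWuuGkkSGSG=>llluuGkkSGSG=>llluulkkSGSG=>llluulkkrGSG=>llluulkkrlSG=>llluulkkrlrG=>llluulkkrlrl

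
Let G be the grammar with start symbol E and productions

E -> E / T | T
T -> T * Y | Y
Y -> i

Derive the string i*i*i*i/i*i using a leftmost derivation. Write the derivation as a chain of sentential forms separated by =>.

E => E/T   [E -> E / T]
E/T => T/T   [E -> T]
T/T => T*Y/T   [T -> T * Y]
T*Y/T => T*Y*Y/T   [T -> T * Y]
T*Y*Y/T => T*Y*Y*Y/T   [T -> T * Y]
T*Y*Y*Y/T => Y*Y*Y*Y/T   [T -> Y]
Y*Y*Y*Y/T => i*Y*Y*Y/T   [Y -> i]
i*Y*Y*Y/T => i*i*Y*Y/T   [Y -> i]
i*i*Y*Y/T => i*i*i*Y/T   [Y -> i]
i*i*i*Y/T => i*i*i*i/T   [Y -> i]
i*i*i*i/T => i*i*i*i/T*Y   [T -> T * Y]
i*i*i*i/T*Y => i*i*i*i/Y*Y   [T -> Y]
i*i*i*i/Y*Y => i*i*i*i/i*Y   [Y -> i]
i*i*i*i/i*Y => i*i*i*i/i*i   [Y -> i]

E => E/T => T/T => T*Y/T => T*Y*Y/T => T*Y*Y*Y/T => Y*Y*Y*Y/T => i*Y*Y*Y/T => i*i*Y*Y/T => i*i*i*Y/T => i*i*i*i/T => i*i*i*i/T*Y => i*i*i*i/Y*Y => i*i*i*i/i*Y => i*i*i*i/i*i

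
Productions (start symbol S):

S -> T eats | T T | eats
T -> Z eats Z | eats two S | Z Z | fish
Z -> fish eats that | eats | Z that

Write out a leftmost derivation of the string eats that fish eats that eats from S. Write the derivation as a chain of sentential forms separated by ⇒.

S ⇒ T eats   [S -> T eats]
T eats ⇒ Z Z eats   [T -> Z Z]
Z Z eats ⇒ Z that Z eats   [Z -> Z that]
Z that Z eats ⇒ eats that Z eats   [Z -> eats]
eats that Z eats ⇒ eats that fish eats that eats   [Z -> fish eats that]

S ⇒ T eats ⇒ Z Z eats ⇒ Z that Z eats ⇒ eats that Z eats ⇒ eats that fish eats that eats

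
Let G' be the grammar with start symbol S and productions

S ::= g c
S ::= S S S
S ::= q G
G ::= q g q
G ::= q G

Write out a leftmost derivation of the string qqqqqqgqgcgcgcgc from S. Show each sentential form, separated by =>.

S => SSS => SSSSS => qGSSSS => qqGSSSS => qqqGSSSS => qqqqGSSSS => qqqqqGSSSS => qqqqqqgqSSSS => qqqqqqgqgcSSS => qqqqqqgqgcgcSS => qqqqqqgqgcgcgcS => qqqqqqgqgcgcgcgc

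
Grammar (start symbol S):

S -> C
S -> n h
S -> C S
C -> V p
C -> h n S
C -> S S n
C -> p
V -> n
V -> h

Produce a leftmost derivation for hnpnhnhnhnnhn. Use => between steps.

S => C   [S -> C]
C => SSn   [C -> S S n]
SSn => CSn   [S -> C]
CSn => SSnSn   [C -> S S n]
SSnSn => CSSnSn   [S -> C S]
CSSnSn => hnSSSnSn   [C -> h n S]
hnSSSnSn => hnCSSSnSn   [S -> C S]
hnCSSSnSn => hnpSSSnSn   [C -> p]
hnpSSSnSn => hnpnhSSnSn   [S -> n h]
hnpnhSSnSn => hnpnhnhSnSn   [S -> n h]
hnpnhnhSnSn => hnpnhnhnhnSn   [S -> n h]
hnpnhnhnhnSn => hnpnhnhnhnnhn   [S -> n h]

S=>C=>SSn=>CSn=>SSnSn=>CSSnSn=>hnSSSnSn=>hnCSSSnSn=>hnpSSSnSn=>hnpnhSSnSn=>hnpnhnhSnSn=>hnpnhnhnhnSn=>hnpnhnhnhnnhn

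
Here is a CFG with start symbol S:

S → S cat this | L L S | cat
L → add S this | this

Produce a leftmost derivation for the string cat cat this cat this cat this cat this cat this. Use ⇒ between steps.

S ⇒ S cat this ⇒ S cat this cat this ⇒ S cat this cat this cat this ⇒ S cat this cat this cat this cat this ⇒ S cat this cat this cat this cat this cat this ⇒ cat cat this cat this cat this cat this cat this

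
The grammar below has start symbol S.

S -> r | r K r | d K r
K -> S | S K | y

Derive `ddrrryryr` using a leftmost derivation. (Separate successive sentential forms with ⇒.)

S ⇒ dKr ⇒ dSKr ⇒ ddKrKr ⇒ ddSKrKr ⇒ ddrKrKrKr ⇒ ddrSrKrKr ⇒ ddrrrKrKr ⇒ ddrrryrKr ⇒ ddrrryryr

S ⇒ dKr   [S -> d K r]
dKr ⇒ dSKr   [K -> S K]
dSKr ⇒ ddKrKr   [S -> d K r]
ddKrKr ⇒ ddSKrKr   [K -> S K]
ddSKrKr ⇒ ddrKrKrKr   [S -> r K r]
ddrKrKrKr ⇒ ddrSrKrKr   [K -> S]
ddrSrKrKr ⇒ ddrrrKrKr   [S -> r]
ddrrrKrKr ⇒ ddrrryrKr   [K -> y]
ddrrryrKr ⇒ ddrrryryr   [K -> y]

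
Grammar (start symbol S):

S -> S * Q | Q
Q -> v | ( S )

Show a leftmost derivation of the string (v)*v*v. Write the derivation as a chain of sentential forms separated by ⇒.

S⇒S*Q⇒S*Q*Q⇒Q*Q*Q⇒(S)*Q*Q⇒(Q)*Q*Q⇒(v)*Q*Q⇒(v)*v*Q⇒(v)*v*v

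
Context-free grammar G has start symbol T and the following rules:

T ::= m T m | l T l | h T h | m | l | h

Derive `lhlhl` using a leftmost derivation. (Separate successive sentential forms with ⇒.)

T ⇒ lTl ⇒ lhThl ⇒ lhlhl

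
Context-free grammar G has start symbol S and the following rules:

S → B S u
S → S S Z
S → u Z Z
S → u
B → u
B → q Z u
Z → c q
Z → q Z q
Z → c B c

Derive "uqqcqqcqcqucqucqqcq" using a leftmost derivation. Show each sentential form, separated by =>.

S => uZZ   [S → u Z Z]
uZZ => uqZqZ   [Z → q Z q]
uqZqZ => uqqZqqZ   [Z → q Z q]
uqqZqqZ => uqqcBcqqZ   [Z → c B c]
uqqcBcqqZ => uqqcqZucqqZ   [B → q Z u]
uqqcqZucqqZ => uqqcqqZqucqqZ   [Z → q Z q]
uqqcqqZqucqqZ => uqqcqqcBcqucqqZ   [Z → c B c]
uqqcqqcBcqucqqZ => uqqcqqcqZucqucqqZ   [B → q Z u]
uqqcqqcqZucqucqqZ => uqqcqqcqcqucqucqqZ   [Z → c q]
uqqcqqcqcqucqucqqZ => uqqcqqcqcqucqucqqcq   [Z → c q]

S => uZZ => uqZqZ => uqqZqqZ => uqqcBcqqZ => uqqcqZucqqZ => uqqcqqZqucqqZ => uqqcqqcBcqucqqZ => uqqcqqcqZucqucqqZ => uqqcqqcqcqucqucqqZ => uqqcqqcqcqucqucqqcq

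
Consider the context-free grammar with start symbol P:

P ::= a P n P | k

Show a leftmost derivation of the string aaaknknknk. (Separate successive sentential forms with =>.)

P => aPnP   [P ::= a P n P]
aPnP => aaPnPnP   [P ::= a P n P]
aaPnPnP => aaaPnPnPnP   [P ::= a P n P]
aaaPnPnPnP => aaaknPnPnP   [P ::= k]
aaaknPnPnP => aaaknknPnP   [P ::= k]
aaaknknPnP => aaaknknknP   [P ::= k]
aaaknknknP => aaaknknknk   [P ::= k]

P => aPnP => aaPnPnP => aaaPnPnPnP => aaaknPnPnP => aaaknknPnP => aaaknknknP => aaaknknknk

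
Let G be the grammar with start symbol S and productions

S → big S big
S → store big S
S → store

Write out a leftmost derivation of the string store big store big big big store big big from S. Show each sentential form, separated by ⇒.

S ⇒ store big S ⇒ store big store big S ⇒ store big store big big S big ⇒ store big store big big big S big big ⇒ store big store big big big store big big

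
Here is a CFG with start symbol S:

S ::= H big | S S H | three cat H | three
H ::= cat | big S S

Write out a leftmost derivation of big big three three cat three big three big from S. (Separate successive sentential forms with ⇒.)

S ⇒ H big   [S ::= H big]
H big ⇒ big S S big   [H ::= big S S]
big S S big ⇒ big H big S big   [S ::= H big]
big H big S big ⇒ big big S S big S big   [H ::= big S S]
big big S S big S big ⇒ big big S S H S big S big   [S ::= S S H]
big big S S H S big S big ⇒ big big three S H S big S big   [S ::= three]
big big three S H S big S big ⇒ big big three three H S big S big   [S ::= three]
big big three three H S big S big ⇒ big big three three cat S big S big   [H ::= cat]
big big three three cat S big S big ⇒ big big three three cat three big S big   [S ::= three]
big big three three cat three big S big ⇒ big big three three cat three big three big   [S ::= three]

S ⇒ H big ⇒ big S S big ⇒ big H big S big ⇒ big big S S big S big ⇒ big big S S H S big S big ⇒ big big three S H S big S big ⇒ big big three three H S big S big ⇒ big big three three cat S big S big ⇒ big big three three cat three big S big ⇒ big big three three cat three big three big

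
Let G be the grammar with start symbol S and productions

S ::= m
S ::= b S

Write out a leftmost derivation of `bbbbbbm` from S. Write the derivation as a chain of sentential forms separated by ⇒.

S ⇒ bS ⇒ bbS ⇒ bbbS ⇒ bbbbS ⇒ bbbbbS ⇒ bbbbbbS ⇒ bbbbbbm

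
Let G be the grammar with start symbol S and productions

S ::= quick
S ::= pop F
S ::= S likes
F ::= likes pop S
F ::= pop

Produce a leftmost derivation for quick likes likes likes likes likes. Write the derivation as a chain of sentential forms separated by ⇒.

S ⇒ S likes   [S ::= S likes]
S likes ⇒ S likes likes   [S ::= S likes]
S likes likes ⇒ S likes likes likes   [S ::= S likes]
S likes likes likes ⇒ S likes likes likes likes   [S ::= S likes]
S likes likes likes likes ⇒ S likes likes likes likes likes   [S ::= S likes]
S likes likes likes likes likes ⇒ quick likes likes likes likes likes   [S ::= quick]

S ⇒ S likes ⇒ S likes likes ⇒ S likes likes likes ⇒ S likes likes likes likes ⇒ S likes likes likes likes likes ⇒ quick likes likes likes likes likes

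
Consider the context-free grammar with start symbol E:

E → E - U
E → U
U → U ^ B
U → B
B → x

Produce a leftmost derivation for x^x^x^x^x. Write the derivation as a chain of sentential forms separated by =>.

E => U => U^B => U^B^B => U^B^B^B => U^B^B^B^B => B^B^B^B^B => x^B^B^B^B => x^x^B^B^B => x^x^x^B^B => x^x^x^x^B => x^x^x^x^x

E => U   [E → U]
U => U^B   [U → U ^ B]
U^B => U^B^B   [U → U ^ B]
U^B^B => U^B^B^B   [U → U ^ B]
U^B^B^B => U^B^B^B^B   [U → U ^ B]
U^B^B^B^B => B^B^B^B^B   [U → B]
B^B^B^B^B => x^B^B^B^B   [B → x]
x^B^B^B^B => x^x^B^B^B   [B → x]
x^x^B^B^B => x^x^x^B^B   [B → x]
x^x^x^B^B => x^x^x^x^B   [B → x]
x^x^x^x^B => x^x^x^x^x   [B → x]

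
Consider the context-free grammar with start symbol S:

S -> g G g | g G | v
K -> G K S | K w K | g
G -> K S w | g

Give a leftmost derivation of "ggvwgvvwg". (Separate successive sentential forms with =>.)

S => gGg => gKSwg => gGKSSwg => gKSwKSSwg => ggSwKSSwg => ggvwKSSwg => ggvwgSSwg => ggvwgvSwg => ggvwgvvwg

S => gGg   [S -> g G g]
gGg => gKSwg   [G -> K S w]
gKSwg => gGKSSwg   [K -> G K S]
gGKSSwg => gKSwKSSwg   [G -> K S w]
gKSwKSSwg => ggSwKSSwg   [K -> g]
ggSwKSSwg => ggvwKSSwg   [S -> v]
ggvwKSSwg => ggvwgSSwg   [K -> g]
ggvwgSSwg => ggvwgvSwg   [S -> v]
ggvwgvSwg => ggvwgvvwg   [S -> v]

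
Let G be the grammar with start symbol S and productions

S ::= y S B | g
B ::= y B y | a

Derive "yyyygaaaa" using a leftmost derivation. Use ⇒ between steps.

S ⇒ ySB ⇒ yySBB ⇒ yyySBBB ⇒ yyyySBBBB ⇒ yyyygBBBB ⇒ yyyygaBBB ⇒ yyyygaaBB ⇒ yyyygaaaB ⇒ yyyygaaaa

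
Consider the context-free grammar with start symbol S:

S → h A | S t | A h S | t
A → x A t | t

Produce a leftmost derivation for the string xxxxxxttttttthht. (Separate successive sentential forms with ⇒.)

S ⇒ AhS ⇒ xAthS ⇒ xxAtthS ⇒ xxxAttthS ⇒ xxxxAtttthS ⇒ xxxxxAttttthS ⇒ xxxxxxAtttttthS ⇒ xxxxxxttttttthS ⇒ xxxxxxttttttthhA ⇒ xxxxxxttttttthht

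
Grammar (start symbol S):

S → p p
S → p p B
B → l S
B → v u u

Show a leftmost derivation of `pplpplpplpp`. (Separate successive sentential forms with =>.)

S=>ppB=>pplS=>pplppB=>pplpplS=>pplpplppB=>pplpplpplS=>pplpplpplpp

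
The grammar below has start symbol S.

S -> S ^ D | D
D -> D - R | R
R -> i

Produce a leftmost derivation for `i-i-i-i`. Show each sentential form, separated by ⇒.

S ⇒ D ⇒ D-R ⇒ D-R-R ⇒ D-R-R-R ⇒ R-R-R-R ⇒ i-R-R-R ⇒ i-i-R-R ⇒ i-i-i-R ⇒ i-i-i-i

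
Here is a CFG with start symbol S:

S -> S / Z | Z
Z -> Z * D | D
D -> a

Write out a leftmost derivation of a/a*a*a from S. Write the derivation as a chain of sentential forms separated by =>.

S => S/Z   [S -> S / Z]
S/Z => Z/Z   [S -> Z]
Z/Z => D/Z   [Z -> D]
D/Z => a/Z   [D -> a]
a/Z => a/Z*D   [Z -> Z * D]
a/Z*D => a/Z*D*D   [Z -> Z * D]
a/Z*D*D => a/D*D*D   [Z -> D]
a/D*D*D => a/a*D*D   [D -> a]
a/a*D*D => a/a*a*D   [D -> a]
a/a*a*D => a/a*a*a   [D -> a]

S=>S/Z=>Z/Z=>D/Z=>a/Z=>a/Z*D=>a/Z*D*D=>a/D*D*D=>a/a*D*D=>a/a*a*D=>a/a*a*a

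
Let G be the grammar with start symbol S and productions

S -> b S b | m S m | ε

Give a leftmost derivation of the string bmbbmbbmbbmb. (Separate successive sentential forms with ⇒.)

S ⇒ bSb ⇒ bmSmb ⇒ bmbSbmb ⇒ bmbbSbbmb ⇒ bmbbmSmbbmb ⇒ bmbbmbSbmbbmb ⇒ bmbbmbbmbbmb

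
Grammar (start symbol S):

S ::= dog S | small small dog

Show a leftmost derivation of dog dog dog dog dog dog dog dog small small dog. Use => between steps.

S => dog S   [S ::= dog S]
dog S => dog dog S   [S ::= dog S]
dog dog S => dog dog dog S   [S ::= dog S]
dog dog dog S => dog dog dog dog S   [S ::= dog S]
dog dog dog dog S => dog dog dog dog dog S   [S ::= dog S]
dog dog dog dog dog S => dog dog dog dog dog dog S   [S ::= dog S]
dog dog dog dog dog dog S => dog dog dog dog dog dog dog S   [S ::= dog S]
dog dog dog dog dog dog dog S => dog dog dog dog dog dog dog dog S   [S ::= dog S]
dog dog dog dog dog dog dog dog S => dog dog dog dog dog dog dog dog small small dog   [S ::= small small dog]

S => dog S => dog dog S => dog dog dog S => dog dog dog dog S => dog dog dog dog dog S => dog dog dog dog dog dog S => dog dog dog dog dog dog dog S => dog dog dog dog dog dog dog dog S => dog dog dog dog dog dog dog dog small small dog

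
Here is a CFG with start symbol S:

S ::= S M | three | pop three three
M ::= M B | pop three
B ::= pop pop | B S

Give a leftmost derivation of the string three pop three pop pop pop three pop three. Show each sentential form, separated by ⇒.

S ⇒ S M ⇒ S M M ⇒ S M M M ⇒ three M M M ⇒ three M B M M ⇒ three pop three B M M ⇒ three pop three pop pop M M ⇒ three pop three pop pop pop three M ⇒ three pop three pop pop pop three pop three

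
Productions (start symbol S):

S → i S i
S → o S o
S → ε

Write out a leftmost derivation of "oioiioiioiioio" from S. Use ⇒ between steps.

S ⇒ oSo   [S → o S o]
oSo ⇒ oiSio   [S → i S i]
oiSio ⇒ oioSoio   [S → o S o]
oioSoio ⇒ oioiSioio   [S → i S i]
oioiSioio ⇒ oioiiSiioio   [S → i S i]
oioiiSiioio ⇒ oioiioSoiioio   [S → o S o]
oioiioSoiioio ⇒ oioiioiSioiioio   [S → i S i]
oioiioiSioiioio ⇒ oioiioiioiioio   [S → ε]

S⇒oSo⇒oiSio⇒oioSoio⇒oioiSioio⇒oioiiSiioio⇒oioiioSoiioio⇒oioiioiSioiioio⇒oioiioiioiioio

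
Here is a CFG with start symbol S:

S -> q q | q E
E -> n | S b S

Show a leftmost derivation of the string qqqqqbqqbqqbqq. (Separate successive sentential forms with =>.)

S => qE => qSbS => qqEbS => qqSbSbS => qqqEbSbS => qqqSbSbSbS => qqqqqbSbSbS => qqqqqbqqbSbS => qqqqqbqqbqqbS => qqqqqbqqbqqbqq

S => qE   [S -> q E]
qE => qSbS   [E -> S b S]
qSbS => qqEbS   [S -> q E]
qqEbS => qqSbSbS   [E -> S b S]
qqSbSbS => qqqEbSbS   [S -> q E]
qqqEbSbS => qqqSbSbSbS   [E -> S b S]
qqqSbSbSbS => qqqqqbSbSbS   [S -> q q]
qqqqqbSbSbS => qqqqqbqqbSbS   [S -> q q]
qqqqqbqqbSbS => qqqqqbqqbqqbS   [S -> q q]
qqqqqbqqbqqbS => qqqqqbqqbqqbqq   [S -> q q]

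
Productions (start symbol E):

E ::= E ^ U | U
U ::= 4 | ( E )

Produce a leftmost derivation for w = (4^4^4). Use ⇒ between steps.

E ⇒ U   [E ::= U]
U ⇒ (E)   [U ::= ( E )]
(E) ⇒ (E^U)   [E ::= E ^ U]
(E^U) ⇒ (E^U^U)   [E ::= E ^ U]
(E^U^U) ⇒ (U^U^U)   [E ::= U]
(U^U^U) ⇒ (4^U^U)   [U ::= 4]
(4^U^U) ⇒ (4^4^U)   [U ::= 4]
(4^4^U) ⇒ (4^4^4)   [U ::= 4]

E ⇒ U ⇒ (E) ⇒ (E^U) ⇒ (E^U^U) ⇒ (U^U^U) ⇒ (4^U^U) ⇒ (4^4^U) ⇒ (4^4^4)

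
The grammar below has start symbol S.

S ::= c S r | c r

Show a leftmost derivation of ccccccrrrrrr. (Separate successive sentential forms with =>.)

S => cSr => ccSrr => cccSrrr => ccccSrrrr => cccccSrrrrr => ccccccrrrrrr

S => cSr   [S ::= c S r]
cSr => ccSrr   [S ::= c S r]
ccSrr => cccSrrr   [S ::= c S r]
cccSrrr => ccccSrrrr   [S ::= c S r]
ccccSrrrr => cccccSrrrrr   [S ::= c S r]
cccccSrrrrr => ccccccrrrrrr   [S ::= c r]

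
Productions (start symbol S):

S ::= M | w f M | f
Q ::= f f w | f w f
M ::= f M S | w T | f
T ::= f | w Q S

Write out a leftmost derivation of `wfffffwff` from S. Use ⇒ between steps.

S⇒wfM⇒wffMS⇒wfffS⇒wfffM⇒wffffMS⇒wfffffS⇒wfffffwfM⇒wfffffwff

S ⇒ wfM   [S ::= w f M]
wfM ⇒ wffMS   [M ::= f M S]
wffMS ⇒ wfffS   [M ::= f]
wfffS ⇒ wfffM   [S ::= M]
wfffM ⇒ wffffMS   [M ::= f M S]
wffffMS ⇒ wfffffS   [M ::= f]
wfffffS ⇒ wfffffwfM   [S ::= w f M]
wfffffwfM ⇒ wfffffwff   [M ::= f]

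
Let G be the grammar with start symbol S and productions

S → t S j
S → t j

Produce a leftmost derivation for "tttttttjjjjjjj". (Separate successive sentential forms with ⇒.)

S ⇒ tSj ⇒ ttSjj ⇒ tttSjjj ⇒ ttttSjjjj ⇒ tttttSjjjjj ⇒ ttttttSjjjjjj ⇒ tttttttjjjjjjj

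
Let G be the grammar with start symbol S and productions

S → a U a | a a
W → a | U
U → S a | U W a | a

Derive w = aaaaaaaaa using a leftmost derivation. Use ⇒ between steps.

S ⇒ aUa   [S → a U a]
aUa ⇒ aUWaa   [U → U W a]
aUWaa ⇒ aaWaa   [U → a]
aaWaa ⇒ aaUaa   [W → U]
aaUaa ⇒ aaUWaaa   [U → U W a]
aaUWaaa ⇒ aaSaWaaa   [U → S a]
aaSaWaaa ⇒ aaaaaWaaa   [S → a a]
aaaaaWaaa ⇒ aaaaaUaaa   [W → U]
aaaaaUaaa ⇒ aaaaaaaaa   [U → a]

S ⇒ aUa ⇒ aUWaa ⇒ aaWaa ⇒ aaUaa ⇒ aaUWaaa ⇒ aaSaWaaa ⇒ aaaaaWaaa ⇒ aaaaaUaaa ⇒ aaaaaaaaa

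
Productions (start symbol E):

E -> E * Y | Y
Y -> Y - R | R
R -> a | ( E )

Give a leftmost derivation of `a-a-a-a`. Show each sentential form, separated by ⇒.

E ⇒ Y ⇒ Y-R ⇒ Y-R-R ⇒ Y-R-R-R ⇒ R-R-R-R ⇒ a-R-R-R ⇒ a-a-R-R ⇒ a-a-a-R ⇒ a-a-a-a

E ⇒ Y   [E -> Y]
Y ⇒ Y-R   [Y -> Y - R]
Y-R ⇒ Y-R-R   [Y -> Y - R]
Y-R-R ⇒ Y-R-R-R   [Y -> Y - R]
Y-R-R-R ⇒ R-R-R-R   [Y -> R]
R-R-R-R ⇒ a-R-R-R   [R -> a]
a-R-R-R ⇒ a-a-R-R   [R -> a]
a-a-R-R ⇒ a-a-a-R   [R -> a]
a-a-a-R ⇒ a-a-a-a   [R -> a]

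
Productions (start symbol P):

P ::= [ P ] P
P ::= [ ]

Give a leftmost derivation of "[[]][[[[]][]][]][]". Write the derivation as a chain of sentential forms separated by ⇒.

P ⇒ [P]P   [P ::= [ P ] P]
[P]P ⇒ [[]]P   [P ::= [ ]]
[[]]P ⇒ [[]][P]P   [P ::= [ P ] P]
[[]][P]P ⇒ [[]][[P]P]P   [P ::= [ P ] P]
[[]][[P]P]P ⇒ [[]][[[P]P]P]P   [P ::= [ P ] P]
[[]][[[P]P]P]P ⇒ [[]][[[[]]P]P]P   [P ::= [ ]]
[[]][[[[]]P]P]P ⇒ [[]][[[[]][]]P]P   [P ::= [ ]]
[[]][[[[]][]]P]P ⇒ [[]][[[[]][]][]]P   [P ::= [ ]]
[[]][[[[]][]][]]P ⇒ [[]][[[[]][]][]][]   [P ::= [ ]]

P ⇒ [P]P ⇒ [[]]P ⇒ [[]][P]P ⇒ [[]][[P]P]P ⇒ [[]][[[P]P]P]P ⇒ [[]][[[[]]P]P]P ⇒ [[]][[[[]][]]P]P ⇒ [[]][[[[]][]][]]P ⇒ [[]][[[[]][]][]][]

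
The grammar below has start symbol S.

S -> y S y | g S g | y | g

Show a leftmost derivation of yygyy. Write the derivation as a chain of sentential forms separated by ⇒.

S ⇒ ySy ⇒ yySyy ⇒ yygyy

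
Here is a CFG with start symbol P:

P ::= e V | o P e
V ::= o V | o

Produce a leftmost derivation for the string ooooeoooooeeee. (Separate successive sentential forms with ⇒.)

P ⇒ oPe ⇒ ooPee ⇒ oooPeee ⇒ ooooPeeee ⇒ ooooeVeeee ⇒ ooooeoVeeee ⇒ ooooeooVeeee ⇒ ooooeoooVeeee ⇒ ooooeooooVeeee ⇒ ooooeoooooeeee

P ⇒ oPe   [P ::= o P e]
oPe ⇒ ooPee   [P ::= o P e]
ooPee ⇒ oooPeee   [P ::= o P e]
oooPeee ⇒ ooooPeeee   [P ::= o P e]
ooooPeeee ⇒ ooooeVeeee   [P ::= e V]
ooooeVeeee ⇒ ooooeoVeeee   [V ::= o V]
ooooeoVeeee ⇒ ooooeooVeeee   [V ::= o V]
ooooeooVeeee ⇒ ooooeoooVeeee   [V ::= o V]
ooooeoooVeeee ⇒ ooooeooooVeeee   [V ::= o V]
ooooeooooVeeee ⇒ ooooeoooooeeee   [V ::= o]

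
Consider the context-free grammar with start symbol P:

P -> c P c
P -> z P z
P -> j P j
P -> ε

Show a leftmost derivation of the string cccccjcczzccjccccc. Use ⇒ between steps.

P ⇒ cPc ⇒ ccPcc ⇒ cccPccc ⇒ ccccPcccc ⇒ cccccPccccc ⇒ cccccjPjccccc ⇒ cccccjcPcjccccc ⇒ cccccjccPccjccccc ⇒ cccccjcczPzccjccccc ⇒ cccccjcczzccjccccc

P ⇒ cPc   [P -> c P c]
cPc ⇒ ccPcc   [P -> c P c]
ccPcc ⇒ cccPccc   [P -> c P c]
cccPccc ⇒ ccccPcccc   [P -> c P c]
ccccPcccc ⇒ cccccPccccc   [P -> c P c]
cccccPccccc ⇒ cccccjPjccccc   [P -> j P j]
cccccjPjccccc ⇒ cccccjcPcjccccc   [P -> c P c]
cccccjcPcjccccc ⇒ cccccjccPccjccccc   [P -> c P c]
cccccjccPccjccccc ⇒ cccccjcczPzccjccccc   [P -> z P z]
cccccjcczPzccjccccc ⇒ cccccjcczzccjccccc   [P -> ε]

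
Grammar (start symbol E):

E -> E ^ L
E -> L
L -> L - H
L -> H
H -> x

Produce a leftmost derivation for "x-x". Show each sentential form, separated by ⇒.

E⇒L⇒L-H⇒H-H⇒x-H⇒x-x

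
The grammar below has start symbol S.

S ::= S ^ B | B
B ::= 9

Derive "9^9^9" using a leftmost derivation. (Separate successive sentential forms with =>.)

S => S^B => S^B^B => B^B^B => 9^B^B => 9^9^B => 9^9^9

S => S^B   [S ::= S ^ B]
S^B => S^B^B   [S ::= S ^ B]
S^B^B => B^B^B   [S ::= B]
B^B^B => 9^B^B   [B ::= 9]
9^B^B => 9^9^B   [B ::= 9]
9^9^B => 9^9^9   [B ::= 9]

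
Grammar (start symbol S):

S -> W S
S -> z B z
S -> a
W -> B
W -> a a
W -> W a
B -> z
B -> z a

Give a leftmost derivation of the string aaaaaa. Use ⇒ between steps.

S ⇒ WS   [S -> W S]
WS ⇒ aaS   [W -> a a]
aaS ⇒ aaWS   [S -> W S]
aaWS ⇒ aaWaS   [W -> W a]
aaWaS ⇒ aaaaaS   [W -> a a]
aaaaaS ⇒ aaaaaa   [S -> a]

S ⇒ WS ⇒ aaS ⇒ aaWS ⇒ aaWaS ⇒ aaaaaS ⇒ aaaaaa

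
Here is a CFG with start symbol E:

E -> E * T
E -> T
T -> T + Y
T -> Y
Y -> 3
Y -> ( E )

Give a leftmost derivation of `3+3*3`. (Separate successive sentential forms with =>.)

E=>E*T=>T*T=>T+Y*T=>Y+Y*T=>3+Y*T=>3+3*T=>3+3*Y=>3+3*3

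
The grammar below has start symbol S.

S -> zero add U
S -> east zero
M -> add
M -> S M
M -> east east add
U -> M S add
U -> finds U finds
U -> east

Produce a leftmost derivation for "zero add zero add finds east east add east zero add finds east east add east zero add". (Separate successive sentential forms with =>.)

S => zero add U => zero add M S add => zero add S M S add => zero add zero add U M S add => zero add zero add finds U finds M S add => zero add zero add finds M S add finds M S add => zero add zero add finds east east add S add finds M S add => zero add zero add finds east east add east zero add finds M S add => zero add zero add finds east east add east zero add finds east east add S add => zero add zero add finds east east add east zero add finds east east add east zero add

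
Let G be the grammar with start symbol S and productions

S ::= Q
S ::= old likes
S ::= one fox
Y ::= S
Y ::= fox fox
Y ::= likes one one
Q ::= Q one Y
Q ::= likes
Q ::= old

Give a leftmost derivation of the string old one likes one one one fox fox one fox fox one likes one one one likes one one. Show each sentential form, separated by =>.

S => Q => Q one Y => Q one Y one Y => Q one Y one Y one Y => Q one Y one Y one Y one Y => Q one Y one Y one Y one Y one Y => old one Y one Y one Y one Y one Y => old one likes one one one Y one Y one Y one Y => old one likes one one one fox fox one Y one Y one Y => old one likes one one one fox fox one fox fox one Y one Y => old one likes one one one fox fox one fox fox one likes one one one Y => old one likes one one one fox fox one fox fox one likes one one one likes one one

S => Q   [S ::= Q]
Q => Q one Y   [Q ::= Q one Y]
Q one Y => Q one Y one Y   [Q ::= Q one Y]
Q one Y one Y => Q one Y one Y one Y   [Q ::= Q one Y]
Q one Y one Y one Y => Q one Y one Y one Y one Y   [Q ::= Q one Y]
Q one Y one Y one Y one Y => Q one Y one Y one Y one Y one Y   [Q ::= Q one Y]
Q one Y one Y one Y one Y one Y => old one Y one Y one Y one Y one Y   [Q ::= old]
old one Y one Y one Y one Y one Y => old one likes one one one Y one Y one Y one Y   [Y ::= likes one one]
old one likes one one one Y one Y one Y one Y => old one likes one one one fox fox one Y one Y one Y   [Y ::= fox fox]
old one likes one one one fox fox one Y one Y one Y => old one likes one one one fox fox one fox fox one Y one Y   [Y ::= fox fox]
old one likes one one one fox fox one fox fox one Y one Y => old one likes one one one fox fox one fox fox one likes one one one Y   [Y ::= likes one one]
old one likes one one one fox fox one fox fox one likes one one one Y => old one likes one one one fox fox one fox fox one likes one one one likes one one   [Y ::= likes one one]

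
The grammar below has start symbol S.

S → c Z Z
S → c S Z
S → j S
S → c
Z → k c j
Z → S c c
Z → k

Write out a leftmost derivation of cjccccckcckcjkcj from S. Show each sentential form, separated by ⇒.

S ⇒ cSZ   [S → c S Z]
cSZ ⇒ cjSZ   [S → j S]
cjSZ ⇒ cjcZZZ   [S → c Z Z]
cjcZZZ ⇒ cjcSccZZ   [Z → S c c]
cjcSccZZ ⇒ cjccZZccZZ   [S → c Z Z]
cjccZZccZZ ⇒ cjccSccZccZZ   [Z → S c c]
cjccSccZccZZ ⇒ cjcccccZccZZ   [S → c]
cjcccccZccZZ ⇒ cjccccckccZZ   [Z → k]
cjccccckccZZ ⇒ cjccccckcckcjZ   [Z → k c j]
cjccccckcckcjZ ⇒ cjccccckcckcjkcj   [Z → k c j]

S ⇒ cSZ ⇒ cjSZ ⇒ cjcZZZ ⇒ cjcSccZZ ⇒ cjccZZccZZ ⇒ cjccSccZccZZ ⇒ cjcccccZccZZ ⇒ cjccccckccZZ ⇒ cjccccckcckcjZ ⇒ cjccccckcckcjkcj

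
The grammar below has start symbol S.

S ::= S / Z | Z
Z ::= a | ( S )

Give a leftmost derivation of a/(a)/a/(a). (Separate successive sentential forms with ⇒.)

S⇒S/Z⇒S/Z/Z⇒S/Z/Z/Z⇒Z/Z/Z/Z⇒a/Z/Z/Z⇒a/(S)/Z/Z⇒a/(Z)/Z/Z⇒a/(a)/Z/Z⇒a/(a)/a/Z⇒a/(a)/a/(S)⇒a/(a)/a/(Z)⇒a/(a)/a/(a)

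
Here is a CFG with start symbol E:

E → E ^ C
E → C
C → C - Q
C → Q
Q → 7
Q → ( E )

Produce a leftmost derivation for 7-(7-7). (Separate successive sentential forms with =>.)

E => C   [E → C]
C => C-Q   [C → C - Q]
C-Q => Q-Q   [C → Q]
Q-Q => 7-Q   [Q → 7]
7-Q => 7-(E)   [Q → ( E )]
7-(E) => 7-(C)   [E → C]
7-(C) => 7-(C-Q)   [C → C - Q]
7-(C-Q) => 7-(Q-Q)   [C → Q]
7-(Q-Q) => 7-(7-Q)   [Q → 7]
7-(7-Q) => 7-(7-7)   [Q → 7]

E => C => C-Q => Q-Q => 7-Q => 7-(E) => 7-(C) => 7-(C-Q) => 7-(Q-Q) => 7-(7-Q) => 7-(7-7)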